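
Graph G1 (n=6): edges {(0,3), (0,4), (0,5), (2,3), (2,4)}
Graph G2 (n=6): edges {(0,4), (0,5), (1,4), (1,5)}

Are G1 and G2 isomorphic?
No, not isomorphic

The graphs are NOT isomorphic.

Connected components of G1: 2 component(s) with vertex sets [[1], [0, 2, 3, 4, 5]], sizes [1, 5].
Connected components of G2: 3 component(s) with vertex sets [[2], [3], [0, 1, 4, 5]], sizes [1, 1, 4].
The number of connected components (and the multiset of component sizes) is an isomorphism invariant — an isomorphism maps each component of G1 bijectively onto a component of G2. Since G1 has 2 component(s) and G2 has 3, they cannot be isomorphic.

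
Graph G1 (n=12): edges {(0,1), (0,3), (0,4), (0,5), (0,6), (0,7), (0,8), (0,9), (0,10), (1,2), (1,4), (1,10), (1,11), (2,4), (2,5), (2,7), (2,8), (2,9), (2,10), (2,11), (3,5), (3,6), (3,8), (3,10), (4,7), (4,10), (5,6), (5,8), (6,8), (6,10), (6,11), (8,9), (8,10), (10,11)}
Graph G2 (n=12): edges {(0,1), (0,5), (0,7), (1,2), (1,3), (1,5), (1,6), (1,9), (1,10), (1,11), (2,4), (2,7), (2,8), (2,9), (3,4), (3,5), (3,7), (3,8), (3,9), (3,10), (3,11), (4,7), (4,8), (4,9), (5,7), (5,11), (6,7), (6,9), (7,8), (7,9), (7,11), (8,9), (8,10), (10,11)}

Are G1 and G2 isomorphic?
Yes, isomorphic

The graphs are isomorphic.
One valid mapping φ: V(G1) → V(G2): 0→7, 1→11, 2→1, 3→4, 4→5, 5→2, 6→8, 7→0, 8→9, 9→6, 10→3, 11→10

Verify φ preserves adjacency — for each edge of G1, its image is an edge of G2:
  (0,1) → (φ(0),φ(1)) = (7,11) ∈ E(G2) ✓
  (0,3) → (φ(0),φ(3)) = (4,7) ∈ E(G2) ✓
  (0,4) → (φ(0),φ(4)) = (5,7) ∈ E(G2) ✓
  (0,5) → (φ(0),φ(5)) = (2,7) ∈ E(G2) ✓
  (0,6) → (φ(0),φ(6)) = (7,8) ∈ E(G2) ✓
  (0,7) → (φ(0),φ(7)) = (0,7) ∈ E(G2) ✓
  (0,8) → (φ(0),φ(8)) = (7,9) ∈ E(G2) ✓
  (0,9) → (φ(0),φ(9)) = (6,7) ∈ E(G2) ✓
  (0,10) → (φ(0),φ(10)) = (3,7) ∈ E(G2) ✓
  (1,2) → (φ(1),φ(2)) = (1,11) ∈ E(G2) ✓
  (1,4) → (φ(1),φ(4)) = (5,11) ∈ E(G2) ✓
  (1,10) → (φ(1),φ(10)) = (3,11) ∈ E(G2) ✓
  (1,11) → (φ(1),φ(11)) = (10,11) ∈ E(G2) ✓
  (2,4) → (φ(2),φ(4)) = (1,5) ∈ E(G2) ✓
  (2,5) → (φ(2),φ(5)) = (1,2) ∈ E(G2) ✓
  (2,7) → (φ(2),φ(7)) = (0,1) ∈ E(G2) ✓
  (2,8) → (φ(2),φ(8)) = (1,9) ∈ E(G2) ✓
  (2,9) → (φ(2),φ(9)) = (1,6) ∈ E(G2) ✓
  (2,10) → (φ(2),φ(10)) = (1,3) ∈ E(G2) ✓
  (2,11) → (φ(2),φ(11)) = (1,10) ∈ E(G2) ✓
  (3,5) → (φ(3),φ(5)) = (2,4) ∈ E(G2) ✓
  (3,6) → (φ(3),φ(6)) = (4,8) ∈ E(G2) ✓
  (3,8) → (φ(3),φ(8)) = (4,9) ∈ E(G2) ✓
  (3,10) → (φ(3),φ(10)) = (3,4) ∈ E(G2) ✓
  (4,7) → (φ(4),φ(7)) = (0,5) ∈ E(G2) ✓
  (4,10) → (φ(4),φ(10)) = (3,5) ∈ E(G2) ✓
  (5,6) → (φ(5),φ(6)) = (2,8) ∈ E(G2) ✓
  (5,8) → (φ(5),φ(8)) = (2,9) ∈ E(G2) ✓
  (6,8) → (φ(6),φ(8)) = (8,9) ∈ E(G2) ✓
  (6,10) → (φ(6),φ(10)) = (3,8) ∈ E(G2) ✓
  (6,11) → (φ(6),φ(11)) = (8,10) ∈ E(G2) ✓
  (8,9) → (φ(8),φ(9)) = (6,9) ∈ E(G2) ✓
  (8,10) → (φ(8),φ(10)) = (3,9) ∈ E(G2) ✓
  (10,11) → (φ(10),φ(11)) = (3,10) ∈ E(G2) ✓
All 34 edges of G1 map to edges of G2, and |E(G1)| = |E(G2)| = 34, so φ is a bijection on edges as well as vertices. Hence G1 ≅ G2.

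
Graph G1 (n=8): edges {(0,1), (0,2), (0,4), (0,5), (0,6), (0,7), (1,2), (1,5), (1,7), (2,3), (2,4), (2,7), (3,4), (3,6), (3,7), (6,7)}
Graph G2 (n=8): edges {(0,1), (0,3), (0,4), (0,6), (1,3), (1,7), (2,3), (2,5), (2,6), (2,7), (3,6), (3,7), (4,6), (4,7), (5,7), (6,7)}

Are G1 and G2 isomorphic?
Yes, isomorphic

The graphs are isomorphic.
One valid mapping φ: V(G1) → V(G2): 0→7, 1→2, 2→6, 3→0, 4→4, 5→5, 6→1, 7→3

Verify φ preserves adjacency — for each edge of G1, its image is an edge of G2:
  (0,1) → (φ(0),φ(1)) = (2,7) ∈ E(G2) ✓
  (0,2) → (φ(0),φ(2)) = (6,7) ∈ E(G2) ✓
  (0,4) → (φ(0),φ(4)) = (4,7) ∈ E(G2) ✓
  (0,5) → (φ(0),φ(5)) = (5,7) ∈ E(G2) ✓
  (0,6) → (φ(0),φ(6)) = (1,7) ∈ E(G2) ✓
  (0,7) → (φ(0),φ(7)) = (3,7) ∈ E(G2) ✓
  (1,2) → (φ(1),φ(2)) = (2,6) ∈ E(G2) ✓
  (1,5) → (φ(1),φ(5)) = (2,5) ∈ E(G2) ✓
  (1,7) → (φ(1),φ(7)) = (2,3) ∈ E(G2) ✓
  (2,3) → (φ(2),φ(3)) = (0,6) ∈ E(G2) ✓
  (2,4) → (φ(2),φ(4)) = (4,6) ∈ E(G2) ✓
  (2,7) → (φ(2),φ(7)) = (3,6) ∈ E(G2) ✓
  (3,4) → (φ(3),φ(4)) = (0,4) ∈ E(G2) ✓
  (3,6) → (φ(3),φ(6)) = (0,1) ∈ E(G2) ✓
  (3,7) → (φ(3),φ(7)) = (0,3) ∈ E(G2) ✓
  (6,7) → (φ(6),φ(7)) = (1,3) ∈ E(G2) ✓
All 16 edges of G1 map to edges of G2, and |E(G1)| = |E(G2)| = 16, so φ is a bijection on edges as well as vertices. Hence G1 ≅ G2.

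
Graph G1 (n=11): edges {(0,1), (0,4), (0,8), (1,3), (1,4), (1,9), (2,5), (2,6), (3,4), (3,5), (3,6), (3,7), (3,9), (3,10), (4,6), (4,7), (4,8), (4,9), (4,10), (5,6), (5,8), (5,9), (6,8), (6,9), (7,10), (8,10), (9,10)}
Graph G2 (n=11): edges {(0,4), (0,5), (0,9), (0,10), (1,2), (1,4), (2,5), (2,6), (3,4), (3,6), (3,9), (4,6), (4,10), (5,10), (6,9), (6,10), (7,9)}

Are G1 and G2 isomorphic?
No, not isomorphic

The graphs are NOT isomorphic.

Connected components of G1: 1 component(s) with vertex sets [[0, 1, 2, 3, 4, 5, 6, 7, 8, 9, 10]], sizes [11].
Connected components of G2: 2 component(s) with vertex sets [[8], [0, 1, 2, 3, 4, 5, 6, 7, 9, 10]], sizes [1, 10].
The number of connected components (and the multiset of component sizes) is an isomorphism invariant — an isomorphism maps each component of G1 bijectively onto a component of G2. Since G1 has 1 component(s) and G2 has 2, they cannot be isomorphic.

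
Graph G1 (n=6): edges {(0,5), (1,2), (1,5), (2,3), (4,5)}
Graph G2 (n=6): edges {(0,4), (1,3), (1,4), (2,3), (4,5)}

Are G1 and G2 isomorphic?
Yes, isomorphic

The graphs are isomorphic.
One valid mapping φ: V(G1) → V(G2): 0→5, 1→1, 2→3, 3→2, 4→0, 5→4

Verify φ preserves adjacency — for each edge of G1, its image is an edge of G2:
  (0,5) → (φ(0),φ(5)) = (4,5) ∈ E(G2) ✓
  (1,2) → (φ(1),φ(2)) = (1,3) ∈ E(G2) ✓
  (1,5) → (φ(1),φ(5)) = (1,4) ∈ E(G2) ✓
  (2,3) → (φ(2),φ(3)) = (2,3) ∈ E(G2) ✓
  (4,5) → (φ(4),φ(5)) = (0,4) ∈ E(G2) ✓
All 5 edges of G1 map to edges of G2, and |E(G1)| = |E(G2)| = 5, so φ is a bijection on edges as well as vertices. Hence G1 ≅ G2.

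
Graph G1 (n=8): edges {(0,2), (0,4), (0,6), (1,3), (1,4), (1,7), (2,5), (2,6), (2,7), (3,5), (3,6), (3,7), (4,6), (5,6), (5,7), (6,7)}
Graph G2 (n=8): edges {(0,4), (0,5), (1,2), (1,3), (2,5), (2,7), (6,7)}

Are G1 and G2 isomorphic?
No, not isomorphic

The graphs are NOT isomorphic.

Degrees in G1: deg(0)=3, deg(1)=3, deg(2)=4, deg(3)=4, deg(4)=3, deg(5)=4, deg(6)=6, deg(7)=5.
Sorted degree sequence of G1: [6, 5, 4, 4, 4, 3, 3, 3].
Degrees in G2: deg(0)=2, deg(1)=2, deg(2)=3, deg(3)=1, deg(4)=1, deg(5)=2, deg(6)=1, deg(7)=2.
Sorted degree sequence of G2: [3, 2, 2, 2, 2, 1, 1, 1].
The (sorted) degree sequence is an isomorphism invariant, so since G1 and G2 have different degree sequences they cannot be isomorphic.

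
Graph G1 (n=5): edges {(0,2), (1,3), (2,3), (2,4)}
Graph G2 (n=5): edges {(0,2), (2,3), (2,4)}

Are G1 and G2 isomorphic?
No, not isomorphic

The graphs are NOT isomorphic.

Counting edges: G1 has 4 edge(s); G2 has 3 edge(s).
Edge count is an isomorphism invariant (a bijection on vertices induces a bijection on edges), so differing edge counts rule out isomorphism.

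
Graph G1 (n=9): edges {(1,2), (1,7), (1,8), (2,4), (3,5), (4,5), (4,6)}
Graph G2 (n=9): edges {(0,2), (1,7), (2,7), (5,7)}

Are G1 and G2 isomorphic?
No, not isomorphic

The graphs are NOT isomorphic.

Connected components of G1: 2 component(s) with vertex sets [[0], [1, 2, 3, 4, 5, 6, 7, 8]], sizes [1, 8].
Connected components of G2: 5 component(s) with vertex sets [[3], [4], [6], [8], [0, 1, 2, 5, 7]], sizes [1, 1, 1, 1, 5].
The number of connected components (and the multiset of component sizes) is an isomorphism invariant — an isomorphism maps each component of G1 bijectively onto a component of G2. Since G1 has 2 component(s) and G2 has 5, they cannot be isomorphic.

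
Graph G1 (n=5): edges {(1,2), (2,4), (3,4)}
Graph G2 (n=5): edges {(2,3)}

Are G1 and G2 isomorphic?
No, not isomorphic

The graphs are NOT isomorphic.

Connected components of G1: 2 component(s) with vertex sets [[0], [1, 2, 3, 4]], sizes [1, 4].
Connected components of G2: 4 component(s) with vertex sets [[0], [1], [4], [2, 3]], sizes [1, 1, 1, 2].
The number of connected components (and the multiset of component sizes) is an isomorphism invariant — an isomorphism maps each component of G1 bijectively onto a component of G2. Since G1 has 2 component(s) and G2 has 4, they cannot be isomorphic.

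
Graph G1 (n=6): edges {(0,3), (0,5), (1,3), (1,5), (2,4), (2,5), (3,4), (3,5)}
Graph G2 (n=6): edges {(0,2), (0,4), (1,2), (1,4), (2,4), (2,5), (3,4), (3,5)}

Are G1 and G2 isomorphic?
Yes, isomorphic

The graphs are isomorphic.
One valid mapping φ: V(G1) → V(G2): 0→0, 1→1, 2→5, 3→4, 4→3, 5→2

Verify φ preserves adjacency — for each edge of G1, its image is an edge of G2:
  (0,3) → (φ(0),φ(3)) = (0,4) ∈ E(G2) ✓
  (0,5) → (φ(0),φ(5)) = (0,2) ∈ E(G2) ✓
  (1,3) → (φ(1),φ(3)) = (1,4) ∈ E(G2) ✓
  (1,5) → (φ(1),φ(5)) = (1,2) ∈ E(G2) ✓
  (2,4) → (φ(2),φ(4)) = (3,5) ∈ E(G2) ✓
  (2,5) → (φ(2),φ(5)) = (2,5) ∈ E(G2) ✓
  (3,4) → (φ(3),φ(4)) = (3,4) ∈ E(G2) ✓
  (3,5) → (φ(3),φ(5)) = (2,4) ∈ E(G2) ✓
All 8 edges of G1 map to edges of G2, and |E(G1)| = |E(G2)| = 8, so φ is a bijection on edges as well as vertices. Hence G1 ≅ G2.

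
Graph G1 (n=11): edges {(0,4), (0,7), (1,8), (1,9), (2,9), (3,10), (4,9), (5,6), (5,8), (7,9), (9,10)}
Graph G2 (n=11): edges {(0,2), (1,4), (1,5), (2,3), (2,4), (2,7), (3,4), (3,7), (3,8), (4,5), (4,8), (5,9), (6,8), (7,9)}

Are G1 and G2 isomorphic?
No, not isomorphic

The graphs are NOT isomorphic.

Counting triangles (3-cliques): G1 has 0, G2 has 4.
Triangle count is an isomorphism invariant, so differing triangle counts rule out isomorphism.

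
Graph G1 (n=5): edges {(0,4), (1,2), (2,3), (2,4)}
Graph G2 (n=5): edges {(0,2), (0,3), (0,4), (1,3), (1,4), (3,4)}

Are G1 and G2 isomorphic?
No, not isomorphic

The graphs are NOT isomorphic.

Counting triangles (3-cliques): G1 has 0, G2 has 2.
Triangle count is an isomorphism invariant, so differing triangle counts rule out isomorphism.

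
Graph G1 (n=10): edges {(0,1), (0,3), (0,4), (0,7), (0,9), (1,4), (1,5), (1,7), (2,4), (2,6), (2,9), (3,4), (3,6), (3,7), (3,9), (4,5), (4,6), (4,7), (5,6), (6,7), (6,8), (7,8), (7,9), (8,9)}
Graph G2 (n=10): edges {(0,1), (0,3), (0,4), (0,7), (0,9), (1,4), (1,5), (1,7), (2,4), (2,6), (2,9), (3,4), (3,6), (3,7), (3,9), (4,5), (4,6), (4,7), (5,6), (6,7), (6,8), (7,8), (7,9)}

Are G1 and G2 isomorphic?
No, not isomorphic

The graphs are NOT isomorphic.

Counting edges: G1 has 24 edge(s); G2 has 23 edge(s).
Edge count is an isomorphism invariant (a bijection on vertices induces a bijection on edges), so differing edge counts rule out isomorphism.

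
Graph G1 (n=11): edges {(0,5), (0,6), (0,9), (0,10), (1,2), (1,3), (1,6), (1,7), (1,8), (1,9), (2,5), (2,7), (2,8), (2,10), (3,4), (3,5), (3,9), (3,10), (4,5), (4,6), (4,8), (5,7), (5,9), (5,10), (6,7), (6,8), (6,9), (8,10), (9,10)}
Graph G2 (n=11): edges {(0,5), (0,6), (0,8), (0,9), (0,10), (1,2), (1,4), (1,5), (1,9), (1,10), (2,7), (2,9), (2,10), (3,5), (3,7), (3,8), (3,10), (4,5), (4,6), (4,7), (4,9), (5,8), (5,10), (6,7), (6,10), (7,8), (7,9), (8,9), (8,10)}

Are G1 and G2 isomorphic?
Yes, isomorphic

The graphs are isomorphic.
One valid mapping φ: V(G1) → V(G2): 0→3, 1→9, 2→1, 3→0, 4→6, 5→10, 6→7, 7→2, 8→4, 9→8, 10→5

Verify φ preserves adjacency — for each edge of G1, its image is an edge of G2:
  (0,5) → (φ(0),φ(5)) = (3,10) ∈ E(G2) ✓
  (0,6) → (φ(0),φ(6)) = (3,7) ∈ E(G2) ✓
  (0,9) → (φ(0),φ(9)) = (3,8) ∈ E(G2) ✓
  (0,10) → (φ(0),φ(10)) = (3,5) ∈ E(G2) ✓
  (1,2) → (φ(1),φ(2)) = (1,9) ∈ E(G2) ✓
  (1,3) → (φ(1),φ(3)) = (0,9) ∈ E(G2) ✓
  (1,6) → (φ(1),φ(6)) = (7,9) ∈ E(G2) ✓
  (1,7) → (φ(1),φ(7)) = (2,9) ∈ E(G2) ✓
  (1,8) → (φ(1),φ(8)) = (4,9) ∈ E(G2) ✓
  (1,9) → (φ(1),φ(9)) = (8,9) ∈ E(G2) ✓
  (2,5) → (φ(2),φ(5)) = (1,10) ∈ E(G2) ✓
  (2,7) → (φ(2),φ(7)) = (1,2) ∈ E(G2) ✓
  (2,8) → (φ(2),φ(8)) = (1,4) ∈ E(G2) ✓
  (2,10) → (φ(2),φ(10)) = (1,5) ∈ E(G2) ✓
  (3,4) → (φ(3),φ(4)) = (0,6) ∈ E(G2) ✓
  (3,5) → (φ(3),φ(5)) = (0,10) ∈ E(G2) ✓
  (3,9) → (φ(3),φ(9)) = (0,8) ∈ E(G2) ✓
  (3,10) → (φ(3),φ(10)) = (0,5) ∈ E(G2) ✓
  (4,5) → (φ(4),φ(5)) = (6,10) ∈ E(G2) ✓
  (4,6) → (φ(4),φ(6)) = (6,7) ∈ E(G2) ✓
  (4,8) → (φ(4),φ(8)) = (4,6) ∈ E(G2) ✓
  (5,7) → (φ(5),φ(7)) = (2,10) ∈ E(G2) ✓
  (5,9) → (φ(5),φ(9)) = (8,10) ∈ E(G2) ✓
  (5,10) → (φ(5),φ(10)) = (5,10) ∈ E(G2) ✓
  (6,7) → (φ(6),φ(7)) = (2,7) ∈ E(G2) ✓
  (6,8) → (φ(6),φ(8)) = (4,7) ∈ E(G2) ✓
  (6,9) → (φ(6),φ(9)) = (7,8) ∈ E(G2) ✓
  (8,10) → (φ(8),φ(10)) = (4,5) ∈ E(G2) ✓
  (9,10) → (φ(9),φ(10)) = (5,8) ∈ E(G2) ✓
All 29 edges of G1 map to edges of G2, and |E(G1)| = |E(G2)| = 29, so φ is a bijection on edges as well as vertices. Hence G1 ≅ G2.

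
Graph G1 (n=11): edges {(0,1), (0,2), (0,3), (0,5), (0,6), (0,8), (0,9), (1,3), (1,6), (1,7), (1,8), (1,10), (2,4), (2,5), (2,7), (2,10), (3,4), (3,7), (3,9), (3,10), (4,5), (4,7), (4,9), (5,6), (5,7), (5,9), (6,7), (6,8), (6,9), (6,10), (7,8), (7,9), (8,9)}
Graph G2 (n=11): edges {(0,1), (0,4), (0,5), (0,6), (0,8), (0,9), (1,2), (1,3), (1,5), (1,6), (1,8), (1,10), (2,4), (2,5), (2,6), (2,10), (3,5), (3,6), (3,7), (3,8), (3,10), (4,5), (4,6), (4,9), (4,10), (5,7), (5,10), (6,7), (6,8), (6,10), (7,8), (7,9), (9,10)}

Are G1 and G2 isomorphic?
Yes, isomorphic

The graphs are isomorphic.
One valid mapping φ: V(G1) → V(G2): 0→5, 1→4, 2→7, 3→0, 4→8, 5→3, 6→10, 7→6, 8→2, 9→1, 10→9

Verify φ preserves adjacency — for each edge of G1, its image is an edge of G2:
  (0,1) → (φ(0),φ(1)) = (4,5) ∈ E(G2) ✓
  (0,2) → (φ(0),φ(2)) = (5,7) ∈ E(G2) ✓
  (0,3) → (φ(0),φ(3)) = (0,5) ∈ E(G2) ✓
  (0,5) → (φ(0),φ(5)) = (3,5) ∈ E(G2) ✓
  (0,6) → (φ(0),φ(6)) = (5,10) ∈ E(G2) ✓
  (0,8) → (φ(0),φ(8)) = (2,5) ∈ E(G2) ✓
  (0,9) → (φ(0),φ(9)) = (1,5) ∈ E(G2) ✓
  (1,3) → (φ(1),φ(3)) = (0,4) ∈ E(G2) ✓
  (1,6) → (φ(1),φ(6)) = (4,10) ∈ E(G2) ✓
  (1,7) → (φ(1),φ(7)) = (4,6) ∈ E(G2) ✓
  (1,8) → (φ(1),φ(8)) = (2,4) ∈ E(G2) ✓
  (1,10) → (φ(1),φ(10)) = (4,9) ∈ E(G2) ✓
  (2,4) → (φ(2),φ(4)) = (7,8) ∈ E(G2) ✓
  (2,5) → (φ(2),φ(5)) = (3,7) ∈ E(G2) ✓
  (2,7) → (φ(2),φ(7)) = (6,7) ∈ E(G2) ✓
  (2,10) → (φ(2),φ(10)) = (7,9) ∈ E(G2) ✓
  (3,4) → (φ(3),φ(4)) = (0,8) ∈ E(G2) ✓
  (3,7) → (φ(3),φ(7)) = (0,6) ∈ E(G2) ✓
  (3,9) → (φ(3),φ(9)) = (0,1) ∈ E(G2) ✓
  (3,10) → (φ(3),φ(10)) = (0,9) ∈ E(G2) ✓
  (4,5) → (φ(4),φ(5)) = (3,8) ∈ E(G2) ✓
  (4,7) → (φ(4),φ(7)) = (6,8) ∈ E(G2) ✓
  (4,9) → (φ(4),φ(9)) = (1,8) ∈ E(G2) ✓
  (5,6) → (φ(5),φ(6)) = (3,10) ∈ E(G2) ✓
  (5,7) → (φ(5),φ(7)) = (3,6) ∈ E(G2) ✓
  (5,9) → (φ(5),φ(9)) = (1,3) ∈ E(G2) ✓
  (6,7) → (φ(6),φ(7)) = (6,10) ∈ E(G2) ✓
  (6,8) → (φ(6),φ(8)) = (2,10) ∈ E(G2) ✓
  (6,9) → (φ(6),φ(9)) = (1,10) ∈ E(G2) ✓
  (6,10) → (φ(6),φ(10)) = (9,10) ∈ E(G2) ✓
  (7,8) → (φ(7),φ(8)) = (2,6) ∈ E(G2) ✓
  (7,9) → (φ(7),φ(9)) = (1,6) ∈ E(G2) ✓
  (8,9) → (φ(8),φ(9)) = (1,2) ∈ E(G2) ✓
All 33 edges of G1 map to edges of G2, and |E(G1)| = |E(G2)| = 33, so φ is a bijection on edges as well as vertices. Hence G1 ≅ G2.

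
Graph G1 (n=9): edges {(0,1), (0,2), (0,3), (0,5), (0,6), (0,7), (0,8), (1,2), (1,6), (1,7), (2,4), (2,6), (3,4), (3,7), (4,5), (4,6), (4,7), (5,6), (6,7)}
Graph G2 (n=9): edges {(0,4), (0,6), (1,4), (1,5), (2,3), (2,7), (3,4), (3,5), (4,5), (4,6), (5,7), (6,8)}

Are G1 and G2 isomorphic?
No, not isomorphic

The graphs are NOT isomorphic.

Degrees in G1: deg(0)=7, deg(1)=4, deg(2)=4, deg(3)=3, deg(4)=5, deg(5)=3, deg(6)=6, deg(7)=5, deg(8)=1.
Sorted degree sequence of G1: [7, 6, 5, 5, 4, 4, 3, 3, 1].
Degrees in G2: deg(0)=2, deg(1)=2, deg(2)=2, deg(3)=3, deg(4)=5, deg(5)=4, deg(6)=3, deg(7)=2, deg(8)=1.
Sorted degree sequence of G2: [5, 4, 3, 3, 2, 2, 2, 2, 1].
The (sorted) degree sequence is an isomorphism invariant, so since G1 and G2 have different degree sequences they cannot be isomorphic.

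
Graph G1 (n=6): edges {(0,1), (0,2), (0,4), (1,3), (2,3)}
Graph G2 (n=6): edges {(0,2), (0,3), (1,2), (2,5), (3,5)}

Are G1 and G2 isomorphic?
Yes, isomorphic

The graphs are isomorphic.
One valid mapping φ: V(G1) → V(G2): 0→2, 1→5, 2→0, 3→3, 4→1, 5→4

Verify φ preserves adjacency — for each edge of G1, its image is an edge of G2:
  (0,1) → (φ(0),φ(1)) = (2,5) ∈ E(G2) ✓
  (0,2) → (φ(0),φ(2)) = (0,2) ∈ E(G2) ✓
  (0,4) → (φ(0),φ(4)) = (1,2) ∈ E(G2) ✓
  (1,3) → (φ(1),φ(3)) = (3,5) ∈ E(G2) ✓
  (2,3) → (φ(2),φ(3)) = (0,3) ∈ E(G2) ✓
All 5 edges of G1 map to edges of G2, and |E(G1)| = |E(G2)| = 5, so φ is a bijection on edges as well as vertices. Hence G1 ≅ G2.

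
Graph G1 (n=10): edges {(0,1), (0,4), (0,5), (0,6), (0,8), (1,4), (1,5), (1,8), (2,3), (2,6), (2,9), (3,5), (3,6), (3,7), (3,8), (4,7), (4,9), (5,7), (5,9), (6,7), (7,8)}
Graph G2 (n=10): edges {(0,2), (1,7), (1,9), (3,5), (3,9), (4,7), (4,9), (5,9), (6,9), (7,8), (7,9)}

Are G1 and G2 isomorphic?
No, not isomorphic

The graphs are NOT isomorphic.

Connected components of G1: 1 component(s) with vertex sets [[0, 1, 2, 3, 4, 5, 6, 7, 8, 9]], sizes [10].
Connected components of G2: 2 component(s) with vertex sets [[0, 2], [1, 3, 4, 5, 6, 7, 8, 9]], sizes [2, 8].
The number of connected components (and the multiset of component sizes) is an isomorphism invariant — an isomorphism maps each component of G1 bijectively onto a component of G2. Since G1 has 1 component(s) and G2 has 2, they cannot be isomorphic.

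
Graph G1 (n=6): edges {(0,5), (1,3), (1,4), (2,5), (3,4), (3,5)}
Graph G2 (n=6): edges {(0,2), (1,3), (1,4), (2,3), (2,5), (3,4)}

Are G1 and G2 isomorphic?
Yes, isomorphic

The graphs are isomorphic.
One valid mapping φ: V(G1) → V(G2): 0→0, 1→4, 2→5, 3→3, 4→1, 5→2

Verify φ preserves adjacency — for each edge of G1, its image is an edge of G2:
  (0,5) → (φ(0),φ(5)) = (0,2) ∈ E(G2) ✓
  (1,3) → (φ(1),φ(3)) = (3,4) ∈ E(G2) ✓
  (1,4) → (φ(1),φ(4)) = (1,4) ∈ E(G2) ✓
  (2,5) → (φ(2),φ(5)) = (2,5) ∈ E(G2) ✓
  (3,4) → (φ(3),φ(4)) = (1,3) ∈ E(G2) ✓
  (3,5) → (φ(3),φ(5)) = (2,3) ∈ E(G2) ✓
All 6 edges of G1 map to edges of G2, and |E(G1)| = |E(G2)| = 6, so φ is a bijection on edges as well as vertices. Hence G1 ≅ G2.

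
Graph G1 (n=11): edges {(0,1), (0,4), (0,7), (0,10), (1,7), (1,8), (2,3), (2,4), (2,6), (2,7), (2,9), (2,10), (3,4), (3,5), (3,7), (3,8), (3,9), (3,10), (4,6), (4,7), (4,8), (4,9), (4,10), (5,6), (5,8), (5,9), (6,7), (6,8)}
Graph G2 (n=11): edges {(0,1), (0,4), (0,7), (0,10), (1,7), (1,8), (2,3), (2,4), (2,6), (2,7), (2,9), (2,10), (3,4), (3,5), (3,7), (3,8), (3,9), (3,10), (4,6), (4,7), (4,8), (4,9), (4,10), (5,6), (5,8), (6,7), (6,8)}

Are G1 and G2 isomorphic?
No, not isomorphic

The graphs are NOT isomorphic.

Counting edges: G1 has 28 edge(s); G2 has 27 edge(s).
Edge count is an isomorphism invariant (a bijection on vertices induces a bijection on edges), so differing edge counts rule out isomorphism.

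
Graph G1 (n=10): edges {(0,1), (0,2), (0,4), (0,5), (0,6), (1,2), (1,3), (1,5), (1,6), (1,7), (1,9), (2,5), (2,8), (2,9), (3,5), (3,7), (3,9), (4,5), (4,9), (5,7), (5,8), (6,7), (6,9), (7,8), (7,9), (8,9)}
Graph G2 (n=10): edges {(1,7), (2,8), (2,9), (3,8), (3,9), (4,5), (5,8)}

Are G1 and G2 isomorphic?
No, not isomorphic

The graphs are NOT isomorphic.

Connected components of G1: 1 component(s) with vertex sets [[0, 1, 2, 3, 4, 5, 6, 7, 8, 9]], sizes [10].
Connected components of G2: 4 component(s) with vertex sets [[0], [6], [1, 7], [2, 3, 4, 5, 8, 9]], sizes [1, 1, 2, 6].
The number of connected components (and the multiset of component sizes) is an isomorphism invariant — an isomorphism maps each component of G1 bijectively onto a component of G2. Since G1 has 1 component(s) and G2 has 4, they cannot be isomorphic.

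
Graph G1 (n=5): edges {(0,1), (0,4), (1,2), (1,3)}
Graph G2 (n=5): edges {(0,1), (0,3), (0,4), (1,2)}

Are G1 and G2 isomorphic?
Yes, isomorphic

The graphs are isomorphic.
One valid mapping φ: V(G1) → V(G2): 0→1, 1→0, 2→4, 3→3, 4→2

Verify φ preserves adjacency — for each edge of G1, its image is an edge of G2:
  (0,1) → (φ(0),φ(1)) = (0,1) ∈ E(G2) ✓
  (0,4) → (φ(0),φ(4)) = (1,2) ∈ E(G2) ✓
  (1,2) → (φ(1),φ(2)) = (0,4) ∈ E(G2) ✓
  (1,3) → (φ(1),φ(3)) = (0,3) ∈ E(G2) ✓
All 4 edges of G1 map to edges of G2, and |E(G1)| = |E(G2)| = 4, so φ is a bijection on edges as well as vertices. Hence G1 ≅ G2.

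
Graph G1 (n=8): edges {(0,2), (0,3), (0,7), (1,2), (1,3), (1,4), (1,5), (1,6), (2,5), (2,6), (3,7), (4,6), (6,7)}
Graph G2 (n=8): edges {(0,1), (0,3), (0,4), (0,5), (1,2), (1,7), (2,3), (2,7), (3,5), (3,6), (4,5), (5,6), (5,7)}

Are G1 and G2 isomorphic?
Yes, isomorphic

The graphs are isomorphic.
One valid mapping φ: V(G1) → V(G2): 0→2, 1→5, 2→3, 3→7, 4→4, 5→6, 6→0, 7→1

Verify φ preserves adjacency — for each edge of G1, its image is an edge of G2:
  (0,2) → (φ(0),φ(2)) = (2,3) ∈ E(G2) ✓
  (0,3) → (φ(0),φ(3)) = (2,7) ∈ E(G2) ✓
  (0,7) → (φ(0),φ(7)) = (1,2) ∈ E(G2) ✓
  (1,2) → (φ(1),φ(2)) = (3,5) ∈ E(G2) ✓
  (1,3) → (φ(1),φ(3)) = (5,7) ∈ E(G2) ✓
  (1,4) → (φ(1),φ(4)) = (4,5) ∈ E(G2) ✓
  (1,5) → (φ(1),φ(5)) = (5,6) ∈ E(G2) ✓
  (1,6) → (φ(1),φ(6)) = (0,5) ∈ E(G2) ✓
  (2,5) → (φ(2),φ(5)) = (3,6) ∈ E(G2) ✓
  (2,6) → (φ(2),φ(6)) = (0,3) ∈ E(G2) ✓
  (3,7) → (φ(3),φ(7)) = (1,7) ∈ E(G2) ✓
  (4,6) → (φ(4),φ(6)) = (0,4) ∈ E(G2) ✓
  (6,7) → (φ(6),φ(7)) = (0,1) ∈ E(G2) ✓
All 13 edges of G1 map to edges of G2, and |E(G1)| = |E(G2)| = 13, so φ is a bijection on edges as well as vertices. Hence G1 ≅ G2.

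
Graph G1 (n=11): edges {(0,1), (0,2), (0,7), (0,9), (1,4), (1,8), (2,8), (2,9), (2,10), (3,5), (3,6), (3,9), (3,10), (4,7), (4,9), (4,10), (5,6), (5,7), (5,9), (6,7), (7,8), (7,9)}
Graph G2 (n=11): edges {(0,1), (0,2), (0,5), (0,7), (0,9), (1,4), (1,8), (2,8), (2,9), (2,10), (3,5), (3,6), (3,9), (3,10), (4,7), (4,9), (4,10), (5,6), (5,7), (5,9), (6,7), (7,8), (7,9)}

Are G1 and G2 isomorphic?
No, not isomorphic

The graphs are NOT isomorphic.

Counting edges: G1 has 22 edge(s); G2 has 23 edge(s).
Edge count is an isomorphism invariant (a bijection on vertices induces a bijection on edges), so differing edge counts rule out isomorphism.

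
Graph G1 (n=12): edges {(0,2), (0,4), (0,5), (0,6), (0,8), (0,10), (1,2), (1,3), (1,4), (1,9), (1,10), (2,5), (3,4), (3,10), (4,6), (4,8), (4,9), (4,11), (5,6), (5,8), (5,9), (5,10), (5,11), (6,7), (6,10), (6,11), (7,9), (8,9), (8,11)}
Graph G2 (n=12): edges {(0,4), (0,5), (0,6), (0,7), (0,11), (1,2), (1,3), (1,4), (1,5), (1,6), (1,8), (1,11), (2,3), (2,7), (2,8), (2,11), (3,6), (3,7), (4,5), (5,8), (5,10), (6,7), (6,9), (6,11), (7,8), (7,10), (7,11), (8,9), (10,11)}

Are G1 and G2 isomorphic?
Yes, isomorphic

The graphs are isomorphic.
One valid mapping φ: V(G1) → V(G2): 0→11, 1→5, 2→10, 3→4, 4→1, 5→7, 6→6, 7→9, 8→2, 9→8, 10→0, 11→3

Verify φ preserves adjacency — for each edge of G1, its image is an edge of G2:
  (0,2) → (φ(0),φ(2)) = (10,11) ∈ E(G2) ✓
  (0,4) → (φ(0),φ(4)) = (1,11) ∈ E(G2) ✓
  (0,5) → (φ(0),φ(5)) = (7,11) ∈ E(G2) ✓
  (0,6) → (φ(0),φ(6)) = (6,11) ∈ E(G2) ✓
  (0,8) → (φ(0),φ(8)) = (2,11) ∈ E(G2) ✓
  (0,10) → (φ(0),φ(10)) = (0,11) ∈ E(G2) ✓
  (1,2) → (φ(1),φ(2)) = (5,10) ∈ E(G2) ✓
  (1,3) → (φ(1),φ(3)) = (4,5) ∈ E(G2) ✓
  (1,4) → (φ(1),φ(4)) = (1,5) ∈ E(G2) ✓
  (1,9) → (φ(1),φ(9)) = (5,8) ∈ E(G2) ✓
  (1,10) → (φ(1),φ(10)) = (0,5) ∈ E(G2) ✓
  (2,5) → (φ(2),φ(5)) = (7,10) ∈ E(G2) ✓
  (3,4) → (φ(3),φ(4)) = (1,4) ∈ E(G2) ✓
  (3,10) → (φ(3),φ(10)) = (0,4) ∈ E(G2) ✓
  (4,6) → (φ(4),φ(6)) = (1,6) ∈ E(G2) ✓
  (4,8) → (φ(4),φ(8)) = (1,2) ∈ E(G2) ✓
  (4,9) → (φ(4),φ(9)) = (1,8) ∈ E(G2) ✓
  (4,11) → (φ(4),φ(11)) = (1,3) ∈ E(G2) ✓
  (5,6) → (φ(5),φ(6)) = (6,7) ∈ E(G2) ✓
  (5,8) → (φ(5),φ(8)) = (2,7) ∈ E(G2) ✓
  (5,9) → (φ(5),φ(9)) = (7,8) ∈ E(G2) ✓
  (5,10) → (φ(5),φ(10)) = (0,7) ∈ E(G2) ✓
  (5,11) → (φ(5),φ(11)) = (3,7) ∈ E(G2) ✓
  (6,7) → (φ(6),φ(7)) = (6,9) ∈ E(G2) ✓
  (6,10) → (φ(6),φ(10)) = (0,6) ∈ E(G2) ✓
  (6,11) → (φ(6),φ(11)) = (3,6) ∈ E(G2) ✓
  (7,9) → (φ(7),φ(9)) = (8,9) ∈ E(G2) ✓
  (8,9) → (φ(8),φ(9)) = (2,8) ∈ E(G2) ✓
  (8,11) → (φ(8),φ(11)) = (2,3) ∈ E(G2) ✓
All 29 edges of G1 map to edges of G2, and |E(G1)| = |E(G2)| = 29, so φ is a bijection on edges as well as vertices. Hence G1 ≅ G2.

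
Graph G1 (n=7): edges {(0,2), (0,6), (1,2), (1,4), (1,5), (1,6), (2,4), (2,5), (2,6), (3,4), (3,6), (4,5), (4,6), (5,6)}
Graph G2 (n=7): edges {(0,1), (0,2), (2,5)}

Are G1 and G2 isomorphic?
No, not isomorphic

The graphs are NOT isomorphic.

Connected components of G1: 1 component(s) with vertex sets [[0, 1, 2, 3, 4, 5, 6]], sizes [7].
Connected components of G2: 4 component(s) with vertex sets [[3], [4], [6], [0, 1, 2, 5]], sizes [1, 1, 1, 4].
The number of connected components (and the multiset of component sizes) is an isomorphism invariant — an isomorphism maps each component of G1 bijectively onto a component of G2. Since G1 has 1 component(s) and G2 has 4, they cannot be isomorphic.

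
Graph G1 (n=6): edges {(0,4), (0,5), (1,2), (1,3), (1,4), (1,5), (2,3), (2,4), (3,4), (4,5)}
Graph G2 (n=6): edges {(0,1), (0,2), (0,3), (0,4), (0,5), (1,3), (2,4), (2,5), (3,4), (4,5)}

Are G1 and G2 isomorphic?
Yes, isomorphic

The graphs are isomorphic.
One valid mapping φ: V(G1) → V(G2): 0→1, 1→4, 2→2, 3→5, 4→0, 5→3

Verify φ preserves adjacency — for each edge of G1, its image is an edge of G2:
  (0,4) → (φ(0),φ(4)) = (0,1) ∈ E(G2) ✓
  (0,5) → (φ(0),φ(5)) = (1,3) ∈ E(G2) ✓
  (1,2) → (φ(1),φ(2)) = (2,4) ∈ E(G2) ✓
  (1,3) → (φ(1),φ(3)) = (4,5) ∈ E(G2) ✓
  (1,4) → (φ(1),φ(4)) = (0,4) ∈ E(G2) ✓
  (1,5) → (φ(1),φ(5)) = (3,4) ∈ E(G2) ✓
  (2,3) → (φ(2),φ(3)) = (2,5) ∈ E(G2) ✓
  (2,4) → (φ(2),φ(4)) = (0,2) ∈ E(G2) ✓
  (3,4) → (φ(3),φ(4)) = (0,5) ∈ E(G2) ✓
  (4,5) → (φ(4),φ(5)) = (0,3) ∈ E(G2) ✓
All 10 edges of G1 map to edges of G2, and |E(G1)| = |E(G2)| = 10, so φ is a bijection on edges as well as vertices. Hence G1 ≅ G2.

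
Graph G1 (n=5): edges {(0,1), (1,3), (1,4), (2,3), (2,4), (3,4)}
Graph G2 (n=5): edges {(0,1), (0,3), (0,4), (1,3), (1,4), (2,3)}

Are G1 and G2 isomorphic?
Yes, isomorphic

The graphs are isomorphic.
One valid mapping φ: V(G1) → V(G2): 0→2, 1→3, 2→4, 3→1, 4→0

Verify φ preserves adjacency — for each edge of G1, its image is an edge of G2:
  (0,1) → (φ(0),φ(1)) = (2,3) ∈ E(G2) ✓
  (1,3) → (φ(1),φ(3)) = (1,3) ∈ E(G2) ✓
  (1,4) → (φ(1),φ(4)) = (0,3) ∈ E(G2) ✓
  (2,3) → (φ(2),φ(3)) = (1,4) ∈ E(G2) ✓
  (2,4) → (φ(2),φ(4)) = (0,4) ∈ E(G2) ✓
  (3,4) → (φ(3),φ(4)) = (0,1) ∈ E(G2) ✓
All 6 edges of G1 map to edges of G2, and |E(G1)| = |E(G2)| = 6, so φ is a bijection on edges as well as vertices. Hence G1 ≅ G2.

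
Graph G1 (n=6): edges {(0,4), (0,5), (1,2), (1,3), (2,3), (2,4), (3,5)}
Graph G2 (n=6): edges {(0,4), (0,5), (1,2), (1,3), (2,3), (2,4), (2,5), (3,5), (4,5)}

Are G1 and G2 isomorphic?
No, not isomorphic

The graphs are NOT isomorphic.

Counting edges: G1 has 7 edge(s); G2 has 9 edge(s).
Edge count is an isomorphism invariant (a bijection on vertices induces a bijection on edges), so differing edge counts rule out isomorphism.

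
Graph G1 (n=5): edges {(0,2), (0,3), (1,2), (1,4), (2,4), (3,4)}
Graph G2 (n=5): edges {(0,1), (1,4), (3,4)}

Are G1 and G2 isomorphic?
No, not isomorphic

The graphs are NOT isomorphic.

Connected components of G1: 1 component(s) with vertex sets [[0, 1, 2, 3, 4]], sizes [5].
Connected components of G2: 2 component(s) with vertex sets [[2], [0, 1, 3, 4]], sizes [1, 4].
The number of connected components (and the multiset of component sizes) is an isomorphism invariant — an isomorphism maps each component of G1 bijectively onto a component of G2. Since G1 has 1 component(s) and G2 has 2, they cannot be isomorphic.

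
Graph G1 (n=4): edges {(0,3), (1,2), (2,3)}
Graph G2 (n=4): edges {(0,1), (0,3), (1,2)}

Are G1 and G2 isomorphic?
Yes, isomorphic

The graphs are isomorphic.
One valid mapping φ: V(G1) → V(G2): 0→3, 1→2, 2→1, 3→0

Verify φ preserves adjacency — for each edge of G1, its image is an edge of G2:
  (0,3) → (φ(0),φ(3)) = (0,3) ∈ E(G2) ✓
  (1,2) → (φ(1),φ(2)) = (1,2) ∈ E(G2) ✓
  (2,3) → (φ(2),φ(3)) = (0,1) ∈ E(G2) ✓
All 3 edges of G1 map to edges of G2, and |E(G1)| = |E(G2)| = 3, so φ is a bijection on edges as well as vertices. Hence G1 ≅ G2.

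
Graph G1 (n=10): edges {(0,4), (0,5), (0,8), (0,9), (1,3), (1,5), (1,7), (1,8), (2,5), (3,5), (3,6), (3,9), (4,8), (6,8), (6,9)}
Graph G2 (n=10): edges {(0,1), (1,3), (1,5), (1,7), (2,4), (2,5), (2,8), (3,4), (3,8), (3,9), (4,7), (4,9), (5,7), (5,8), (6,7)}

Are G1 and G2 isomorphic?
Yes, isomorphic

The graphs are isomorphic.
One valid mapping φ: V(G1) → V(G2): 0→3, 1→7, 2→0, 3→5, 4→9, 5→1, 6→2, 7→6, 8→4, 9→8

Verify φ preserves adjacency — for each edge of G1, its image is an edge of G2:
  (0,4) → (φ(0),φ(4)) = (3,9) ∈ E(G2) ✓
  (0,5) → (φ(0),φ(5)) = (1,3) ∈ E(G2) ✓
  (0,8) → (φ(0),φ(8)) = (3,4) ∈ E(G2) ✓
  (0,9) → (φ(0),φ(9)) = (3,8) ∈ E(G2) ✓
  (1,3) → (φ(1),φ(3)) = (5,7) ∈ E(G2) ✓
  (1,5) → (φ(1),φ(5)) = (1,7) ∈ E(G2) ✓
  (1,7) → (φ(1),φ(7)) = (6,7) ∈ E(G2) ✓
  (1,8) → (φ(1),φ(8)) = (4,7) ∈ E(G2) ✓
  (2,5) → (φ(2),φ(5)) = (0,1) ∈ E(G2) ✓
  (3,5) → (φ(3),φ(5)) = (1,5) ∈ E(G2) ✓
  (3,6) → (φ(3),φ(6)) = (2,5) ∈ E(G2) ✓
  (3,9) → (φ(3),φ(9)) = (5,8) ∈ E(G2) ✓
  (4,8) → (φ(4),φ(8)) = (4,9) ∈ E(G2) ✓
  (6,8) → (φ(6),φ(8)) = (2,4) ∈ E(G2) ✓
  (6,9) → (φ(6),φ(9)) = (2,8) ∈ E(G2) ✓
All 15 edges of G1 map to edges of G2, and |E(G1)| = |E(G2)| = 15, so φ is a bijection on edges as well as vertices. Hence G1 ≅ G2.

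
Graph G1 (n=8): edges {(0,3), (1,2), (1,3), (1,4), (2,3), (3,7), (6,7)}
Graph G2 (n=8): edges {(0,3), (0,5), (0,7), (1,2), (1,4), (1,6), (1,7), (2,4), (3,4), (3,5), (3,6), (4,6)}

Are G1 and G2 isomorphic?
No, not isomorphic

The graphs are NOT isomorphic.

Degrees in G1: deg(0)=1, deg(1)=3, deg(2)=2, deg(3)=4, deg(4)=1, deg(5)=0, deg(6)=1, deg(7)=2.
Sorted degree sequence of G1: [4, 3, 2, 2, 1, 1, 1, 0].
Degrees in G2: deg(0)=3, deg(1)=4, deg(2)=2, deg(3)=4, deg(4)=4, deg(5)=2, deg(6)=3, deg(7)=2.
Sorted degree sequence of G2: [4, 4, 4, 3, 3, 2, 2, 2].
The (sorted) degree sequence is an isomorphism invariant, so since G1 and G2 have different degree sequences they cannot be isomorphic.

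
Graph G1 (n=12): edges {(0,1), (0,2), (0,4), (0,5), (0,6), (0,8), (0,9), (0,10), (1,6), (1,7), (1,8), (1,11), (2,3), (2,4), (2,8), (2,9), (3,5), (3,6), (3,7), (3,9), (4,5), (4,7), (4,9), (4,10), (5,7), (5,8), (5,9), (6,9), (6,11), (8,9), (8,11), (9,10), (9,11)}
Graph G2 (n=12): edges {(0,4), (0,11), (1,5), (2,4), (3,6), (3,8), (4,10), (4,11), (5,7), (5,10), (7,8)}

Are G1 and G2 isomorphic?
No, not isomorphic

The graphs are NOT isomorphic.

Connected components of G1: 1 component(s) with vertex sets [[0, 1, 2, 3, 4, 5, 6, 7, 8, 9, 10, 11]], sizes [12].
Connected components of G2: 2 component(s) with vertex sets [[9], [0, 1, 2, 3, 4, 5, 6, 7, 8, 10, 11]], sizes [1, 11].
The number of connected components (and the multiset of component sizes) is an isomorphism invariant — an isomorphism maps each component of G1 bijectively onto a component of G2. Since G1 has 1 component(s) and G2 has 2, they cannot be isomorphic.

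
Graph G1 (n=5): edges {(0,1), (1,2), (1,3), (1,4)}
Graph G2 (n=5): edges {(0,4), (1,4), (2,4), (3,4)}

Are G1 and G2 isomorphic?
Yes, isomorphic

The graphs are isomorphic.
One valid mapping φ: V(G1) → V(G2): 0→1, 1→4, 2→2, 3→0, 4→3

Verify φ preserves adjacency — for each edge of G1, its image is an edge of G2:
  (0,1) → (φ(0),φ(1)) = (1,4) ∈ E(G2) ✓
  (1,2) → (φ(1),φ(2)) = (2,4) ∈ E(G2) ✓
  (1,3) → (φ(1),φ(3)) = (0,4) ∈ E(G2) ✓
  (1,4) → (φ(1),φ(4)) = (3,4) ∈ E(G2) ✓
All 4 edges of G1 map to edges of G2, and |E(G1)| = |E(G2)| = 4, so φ is a bijection on edges as well as vertices. Hence G1 ≅ G2.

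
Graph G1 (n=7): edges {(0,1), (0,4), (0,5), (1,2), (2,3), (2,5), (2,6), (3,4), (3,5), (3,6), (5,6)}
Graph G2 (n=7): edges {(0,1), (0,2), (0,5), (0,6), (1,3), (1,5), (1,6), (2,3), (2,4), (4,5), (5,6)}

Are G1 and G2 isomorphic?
Yes, isomorphic

The graphs are isomorphic.
One valid mapping φ: V(G1) → V(G2): 0→2, 1→3, 2→1, 3→5, 4→4, 5→0, 6→6

Verify φ preserves adjacency — for each edge of G1, its image is an edge of G2:
  (0,1) → (φ(0),φ(1)) = (2,3) ∈ E(G2) ✓
  (0,4) → (φ(0),φ(4)) = (2,4) ∈ E(G2) ✓
  (0,5) → (φ(0),φ(5)) = (0,2) ∈ E(G2) ✓
  (1,2) → (φ(1),φ(2)) = (1,3) ∈ E(G2) ✓
  (2,3) → (φ(2),φ(3)) = (1,5) ∈ E(G2) ✓
  (2,5) → (φ(2),φ(5)) = (0,1) ∈ E(G2) ✓
  (2,6) → (φ(2),φ(6)) = (1,6) ∈ E(G2) ✓
  (3,4) → (φ(3),φ(4)) = (4,5) ∈ E(G2) ✓
  (3,5) → (φ(3),φ(5)) = (0,5) ∈ E(G2) ✓
  (3,6) → (φ(3),φ(6)) = (5,6) ∈ E(G2) ✓
  (5,6) → (φ(5),φ(6)) = (0,6) ∈ E(G2) ✓
All 11 edges of G1 map to edges of G2, and |E(G1)| = |E(G2)| = 11, so φ is a bijection on edges as well as vertices. Hence G1 ≅ G2.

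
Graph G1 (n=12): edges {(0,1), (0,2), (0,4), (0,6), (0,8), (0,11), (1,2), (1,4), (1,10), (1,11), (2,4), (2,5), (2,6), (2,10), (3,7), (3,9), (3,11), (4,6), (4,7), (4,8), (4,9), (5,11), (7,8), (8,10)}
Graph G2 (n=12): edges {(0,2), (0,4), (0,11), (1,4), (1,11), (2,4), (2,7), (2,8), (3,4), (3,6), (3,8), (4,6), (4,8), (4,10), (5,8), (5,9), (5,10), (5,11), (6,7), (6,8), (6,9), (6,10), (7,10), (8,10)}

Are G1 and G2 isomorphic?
Yes, isomorphic

The graphs are isomorphic.
One valid mapping φ: V(G1) → V(G2): 0→8, 1→10, 2→6, 3→11, 4→4, 5→9, 6→3, 7→0, 8→2, 9→1, 10→7, 11→5

Verify φ preserves adjacency — for each edge of G1, its image is an edge of G2:
  (0,1) → (φ(0),φ(1)) = (8,10) ∈ E(G2) ✓
  (0,2) → (φ(0),φ(2)) = (6,8) ∈ E(G2) ✓
  (0,4) → (φ(0),φ(4)) = (4,8) ∈ E(G2) ✓
  (0,6) → (φ(0),φ(6)) = (3,8) ∈ E(G2) ✓
  (0,8) → (φ(0),φ(8)) = (2,8) ∈ E(G2) ✓
  (0,11) → (φ(0),φ(11)) = (5,8) ∈ E(G2) ✓
  (1,2) → (φ(1),φ(2)) = (6,10) ∈ E(G2) ✓
  (1,4) → (φ(1),φ(4)) = (4,10) ∈ E(G2) ✓
  (1,10) → (φ(1),φ(10)) = (7,10) ∈ E(G2) ✓
  (1,11) → (φ(1),φ(11)) = (5,10) ∈ E(G2) ✓
  (2,4) → (φ(2),φ(4)) = (4,6) ∈ E(G2) ✓
  (2,5) → (φ(2),φ(5)) = (6,9) ∈ E(G2) ✓
  (2,6) → (φ(2),φ(6)) = (3,6) ∈ E(G2) ✓
  (2,10) → (φ(2),φ(10)) = (6,7) ∈ E(G2) ✓
  (3,7) → (φ(3),φ(7)) = (0,11) ∈ E(G2) ✓
  (3,9) → (φ(3),φ(9)) = (1,11) ∈ E(G2) ✓
  (3,11) → (φ(3),φ(11)) = (5,11) ∈ E(G2) ✓
  (4,6) → (φ(4),φ(6)) = (3,4) ∈ E(G2) ✓
  (4,7) → (φ(4),φ(7)) = (0,4) ∈ E(G2) ✓
  (4,8) → (φ(4),φ(8)) = (2,4) ∈ E(G2) ✓
  (4,9) → (φ(4),φ(9)) = (1,4) ∈ E(G2) ✓
  (5,11) → (φ(5),φ(11)) = (5,9) ∈ E(G2) ✓
  (7,8) → (φ(7),φ(8)) = (0,2) ∈ E(G2) ✓
  (8,10) → (φ(8),φ(10)) = (2,7) ∈ E(G2) ✓
All 24 edges of G1 map to edges of G2, and |E(G1)| = |E(G2)| = 24, so φ is a bijection on edges as well as vertices. Hence G1 ≅ G2.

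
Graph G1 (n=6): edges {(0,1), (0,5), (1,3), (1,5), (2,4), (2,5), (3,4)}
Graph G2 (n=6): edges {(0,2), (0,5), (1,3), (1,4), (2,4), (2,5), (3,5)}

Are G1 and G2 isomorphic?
Yes, isomorphic

The graphs are isomorphic.
One valid mapping φ: V(G1) → V(G2): 0→0, 1→2, 2→3, 3→4, 4→1, 5→5

Verify φ preserves adjacency — for each edge of G1, its image is an edge of G2:
  (0,1) → (φ(0),φ(1)) = (0,2) ∈ E(G2) ✓
  (0,5) → (φ(0),φ(5)) = (0,5) ∈ E(G2) ✓
  (1,3) → (φ(1),φ(3)) = (2,4) ∈ E(G2) ✓
  (1,5) → (φ(1),φ(5)) = (2,5) ∈ E(G2) ✓
  (2,4) → (φ(2),φ(4)) = (1,3) ∈ E(G2) ✓
  (2,5) → (φ(2),φ(5)) = (3,5) ∈ E(G2) ✓
  (3,4) → (φ(3),φ(4)) = (1,4) ∈ E(G2) ✓
All 7 edges of G1 map to edges of G2, and |E(G1)| = |E(G2)| = 7, so φ is a bijection on edges as well as vertices. Hence G1 ≅ G2.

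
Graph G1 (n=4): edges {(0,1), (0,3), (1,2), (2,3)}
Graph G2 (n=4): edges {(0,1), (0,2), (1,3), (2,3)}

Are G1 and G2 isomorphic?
Yes, isomorphic

The graphs are isomorphic.
One valid mapping φ: V(G1) → V(G2): 0→3, 1→1, 2→0, 3→2

Verify φ preserves adjacency — for each edge of G1, its image is an edge of G2:
  (0,1) → (φ(0),φ(1)) = (1,3) ∈ E(G2) ✓
  (0,3) → (φ(0),φ(3)) = (2,3) ∈ E(G2) ✓
  (1,2) → (φ(1),φ(2)) = (0,1) ∈ E(G2) ✓
  (2,3) → (φ(2),φ(3)) = (0,2) ∈ E(G2) ✓
All 4 edges of G1 map to edges of G2, and |E(G1)| = |E(G2)| = 4, so φ is a bijection on edges as well as vertices. Hence G1 ≅ G2.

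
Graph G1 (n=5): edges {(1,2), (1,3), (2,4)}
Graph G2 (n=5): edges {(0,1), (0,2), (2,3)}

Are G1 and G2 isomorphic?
Yes, isomorphic

The graphs are isomorphic.
One valid mapping φ: V(G1) → V(G2): 0→4, 1→0, 2→2, 3→1, 4→3

Verify φ preserves adjacency — for each edge of G1, its image is an edge of G2:
  (1,2) → (φ(1),φ(2)) = (0,2) ∈ E(G2) ✓
  (1,3) → (φ(1),φ(3)) = (0,1) ∈ E(G2) ✓
  (2,4) → (φ(2),φ(4)) = (2,3) ∈ E(G2) ✓
All 3 edges of G1 map to edges of G2, and |E(G1)| = |E(G2)| = 3, so φ is a bijection on edges as well as vertices. Hence G1 ≅ G2.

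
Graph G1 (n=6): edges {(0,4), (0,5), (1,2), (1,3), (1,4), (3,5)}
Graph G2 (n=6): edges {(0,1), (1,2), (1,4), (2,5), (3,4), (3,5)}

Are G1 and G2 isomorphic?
Yes, isomorphic

The graphs are isomorphic.
One valid mapping φ: V(G1) → V(G2): 0→3, 1→1, 2→0, 3→2, 4→4, 5→5

Verify φ preserves adjacency — for each edge of G1, its image is an edge of G2:
  (0,4) → (φ(0),φ(4)) = (3,4) ∈ E(G2) ✓
  (0,5) → (φ(0),φ(5)) = (3,5) ∈ E(G2) ✓
  (1,2) → (φ(1),φ(2)) = (0,1) ∈ E(G2) ✓
  (1,3) → (φ(1),φ(3)) = (1,2) ∈ E(G2) ✓
  (1,4) → (φ(1),φ(4)) = (1,4) ∈ E(G2) ✓
  (3,5) → (φ(3),φ(5)) = (2,5) ∈ E(G2) ✓
All 6 edges of G1 map to edges of G2, and |E(G1)| = |E(G2)| = 6, so φ is a bijection on edges as well as vertices. Hence G1 ≅ G2.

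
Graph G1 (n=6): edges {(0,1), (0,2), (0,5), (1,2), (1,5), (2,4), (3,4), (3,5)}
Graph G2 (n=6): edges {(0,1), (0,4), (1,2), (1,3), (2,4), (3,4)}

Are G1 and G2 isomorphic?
No, not isomorphic

The graphs are NOT isomorphic.

Connected components of G1: 1 component(s) with vertex sets [[0, 1, 2, 3, 4, 5]], sizes [6].
Connected components of G2: 2 component(s) with vertex sets [[5], [0, 1, 2, 3, 4]], sizes [1, 5].
The number of connected components (and the multiset of component sizes) is an isomorphism invariant — an isomorphism maps each component of G1 bijectively onto a component of G2. Since G1 has 1 component(s) and G2 has 2, they cannot be isomorphic.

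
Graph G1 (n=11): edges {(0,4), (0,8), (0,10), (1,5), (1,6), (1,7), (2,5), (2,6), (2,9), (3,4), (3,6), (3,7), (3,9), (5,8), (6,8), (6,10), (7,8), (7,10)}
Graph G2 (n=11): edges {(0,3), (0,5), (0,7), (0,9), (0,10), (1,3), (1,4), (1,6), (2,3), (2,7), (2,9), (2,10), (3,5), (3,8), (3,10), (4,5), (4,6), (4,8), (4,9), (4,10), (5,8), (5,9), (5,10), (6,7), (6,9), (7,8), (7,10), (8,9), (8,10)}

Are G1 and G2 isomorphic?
No, not isomorphic

The graphs are NOT isomorphic.

Degrees in G1: deg(0)=3, deg(1)=3, deg(2)=3, deg(3)=4, deg(4)=2, deg(5)=3, deg(6)=5, deg(7)=4, deg(8)=4, deg(9)=2, deg(10)=3.
Sorted degree sequence of G1: [5, 4, 4, 4, 3, 3, 3, 3, 3, 2, 2].
Degrees in G2: deg(0)=5, deg(1)=3, deg(2)=4, deg(3)=6, deg(4)=6, deg(5)=6, deg(6)=4, deg(7)=5, deg(8)=6, deg(9)=6, deg(10)=7.
Sorted degree sequence of G2: [7, 6, 6, 6, 6, 6, 5, 5, 4, 4, 3].
The (sorted) degree sequence is an isomorphism invariant, so since G1 and G2 have different degree sequences they cannot be isomorphic.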